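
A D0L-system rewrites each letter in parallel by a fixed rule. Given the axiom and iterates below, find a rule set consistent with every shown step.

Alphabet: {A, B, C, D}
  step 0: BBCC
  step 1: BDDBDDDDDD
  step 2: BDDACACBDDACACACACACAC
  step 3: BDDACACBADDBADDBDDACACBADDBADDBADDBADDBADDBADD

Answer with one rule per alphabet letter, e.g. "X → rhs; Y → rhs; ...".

  step 2 ⇒ step 3: BDDACACBDDACACACACACAC ⇒ BDD·AC·AC·BA·DD·BA·DD·BDD·AC·AC·BA·DD·BA·DD·BA·DD·BA·DD·BA·DD·BA·DD
    A ↦ BA
    B ↦ BDD
    C ↦ DD
    D ↦ AC

A->BA, B->BDD, C->DD, D->AC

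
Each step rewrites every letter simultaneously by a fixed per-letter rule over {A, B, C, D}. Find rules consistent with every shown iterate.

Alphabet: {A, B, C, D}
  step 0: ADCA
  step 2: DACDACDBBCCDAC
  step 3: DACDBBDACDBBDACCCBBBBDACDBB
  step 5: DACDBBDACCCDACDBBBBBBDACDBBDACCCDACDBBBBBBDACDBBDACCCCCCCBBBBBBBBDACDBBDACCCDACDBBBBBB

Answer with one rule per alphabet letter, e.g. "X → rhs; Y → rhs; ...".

  step 2 ⇒ step 3: DACDACDBBCCDAC ⇒ DAC·D·BB·DAC·D·BB·DAC·C·C·BB·BB·DAC·D·BB
    A ↦ D
    B ↦ C
    C ↦ BB
    D ↦ DAC

A->D, B->C, C->BB, D->DAC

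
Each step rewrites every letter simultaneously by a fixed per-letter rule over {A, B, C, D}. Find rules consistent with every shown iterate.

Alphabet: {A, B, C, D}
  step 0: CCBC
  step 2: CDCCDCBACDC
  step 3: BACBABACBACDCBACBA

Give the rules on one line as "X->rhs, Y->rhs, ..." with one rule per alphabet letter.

  step 2 ⇒ step 3: CDCCDCBACDC ⇒ BA·C·BA·BA·C·BA·C·DC·BA·C·BA
    A ↦ DC
    B ↦ C
    C ↦ BA
    D ↦ C

A->DC, B->C, C->BA, D->C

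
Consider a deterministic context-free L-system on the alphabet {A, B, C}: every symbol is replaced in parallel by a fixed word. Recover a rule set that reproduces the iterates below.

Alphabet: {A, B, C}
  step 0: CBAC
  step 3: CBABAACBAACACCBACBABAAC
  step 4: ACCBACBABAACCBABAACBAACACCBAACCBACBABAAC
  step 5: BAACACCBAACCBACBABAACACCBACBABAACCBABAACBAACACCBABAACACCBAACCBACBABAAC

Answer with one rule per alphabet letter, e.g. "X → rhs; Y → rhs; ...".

  step 4 ⇒ step 5: ACCBACBABAACCBABAACBAACACCBAACCBACBABAAC ⇒ BA·AC·AC·C·BA·AC·C·BA·C·BA·BA·AC·AC·C·BA·C·BA·BA·AC·C·BA·BA·AC·BA·AC·AC·C·BA·BA·AC·AC·C·BA·AC·C·BA·C·BA·BA·AC
    A ↦ BA
    B ↦ C
    C ↦ AC

A->BA, B->C, C->AC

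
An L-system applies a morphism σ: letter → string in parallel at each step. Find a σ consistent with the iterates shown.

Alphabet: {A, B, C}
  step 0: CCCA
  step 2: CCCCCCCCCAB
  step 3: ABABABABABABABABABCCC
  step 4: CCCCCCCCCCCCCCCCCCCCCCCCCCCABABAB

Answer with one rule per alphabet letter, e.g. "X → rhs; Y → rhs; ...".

A->C, B->CC, C->AB

  step 3 ⇒ step 4: ABABABABABABABABABCCC ⇒ C·CC·C·CC·C·CC·C·CC·C·CC·C·CC·C·CC·C·CC·C·CC·AB·AB·AB
    A ↦ C
    B ↦ CC
    C ↦ AB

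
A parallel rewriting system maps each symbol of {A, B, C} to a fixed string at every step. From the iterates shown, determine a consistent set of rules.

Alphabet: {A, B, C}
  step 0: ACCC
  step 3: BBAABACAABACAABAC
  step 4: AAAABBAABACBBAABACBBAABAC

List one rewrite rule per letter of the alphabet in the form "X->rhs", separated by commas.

  step 3 ⇒ step 4: BBAABACAABACAABAC ⇒ AA·AA·B·B·AA·B·AC·B·B·AA·B·AC·B·B·AA·B·AC
    A ↦ B
    B ↦ AA
    C ↦ AC

A->B, B->AA, C->AC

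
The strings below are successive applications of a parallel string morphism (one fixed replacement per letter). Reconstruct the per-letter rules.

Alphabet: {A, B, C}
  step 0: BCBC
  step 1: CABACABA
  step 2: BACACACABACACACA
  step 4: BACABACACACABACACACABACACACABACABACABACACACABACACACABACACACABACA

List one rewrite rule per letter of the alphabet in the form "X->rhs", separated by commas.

  step 1 ⇒ step 2: CABACABA ⇒ BA·CA·CA·CA·BA·CA·CA·CA
    A ↦ CA
    B ↦ CA
    C ↦ BA

A->CA, B->CA, C->BA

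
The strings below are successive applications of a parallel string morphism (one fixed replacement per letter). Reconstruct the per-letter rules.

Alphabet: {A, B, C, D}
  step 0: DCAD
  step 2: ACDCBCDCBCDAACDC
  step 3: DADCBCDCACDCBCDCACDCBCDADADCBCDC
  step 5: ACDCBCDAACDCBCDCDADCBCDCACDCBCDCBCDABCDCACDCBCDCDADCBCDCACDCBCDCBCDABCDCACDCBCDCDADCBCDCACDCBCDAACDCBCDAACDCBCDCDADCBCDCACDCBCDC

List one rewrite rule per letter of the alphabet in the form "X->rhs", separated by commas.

A->DA, B->AC, C->DC, D->BC

  step 2 ⇒ step 3: ACDCBCDCBCDAACDC ⇒ DA·DC·BC·DC·AC·DC·BC·DC·AC·DC·BC·DA·DA·DC·BC·DC
    A ↦ DA
    B ↦ AC
    C ↦ DC
    D ↦ BC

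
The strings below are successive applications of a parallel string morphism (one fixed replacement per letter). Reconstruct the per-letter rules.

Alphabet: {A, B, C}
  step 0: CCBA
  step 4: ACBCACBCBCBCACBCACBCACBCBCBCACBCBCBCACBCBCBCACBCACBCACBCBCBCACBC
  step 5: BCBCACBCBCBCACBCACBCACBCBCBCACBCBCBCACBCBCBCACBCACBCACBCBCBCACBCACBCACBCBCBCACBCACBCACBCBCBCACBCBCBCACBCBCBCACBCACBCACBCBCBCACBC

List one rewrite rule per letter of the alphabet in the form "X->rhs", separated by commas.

A->BC, B->AC, C->BC

  step 4 ⇒ step 5: ACBCACBCBCBCACBCACBCACBCBCBCACBCBCBCACBCBCBCACBCACBCACBCBCBCACBC ⇒ BC·BC·AC·BC·BC·BC·AC·BC·AC·BC·AC·BC·BC·BC·AC·BC·BC·BC·AC·BC·BC·BC·AC·BC·AC·BC·AC·BC·BC·BC·AC·BC·AC·BC·AC·BC·BC·BC·AC·BC·AC·BC·AC·BC·BC·BC·AC·BC·BC·BC·AC·BC·BC·BC·AC·BC·AC·BC·AC·BC·BC·BC·AC·BC
    A ↦ BC
    B ↦ AC
    C ↦ BC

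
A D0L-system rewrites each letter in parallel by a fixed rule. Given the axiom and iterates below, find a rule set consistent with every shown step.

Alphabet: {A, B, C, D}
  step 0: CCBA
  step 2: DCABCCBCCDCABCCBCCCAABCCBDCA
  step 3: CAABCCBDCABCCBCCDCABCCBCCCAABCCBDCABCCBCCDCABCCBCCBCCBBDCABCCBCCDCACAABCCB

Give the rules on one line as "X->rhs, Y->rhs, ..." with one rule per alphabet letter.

  step 2 ⇒ step 3: DCABCCBCCDCABCCBCCCAABCCBDCA ⇒ CAA·BCC·B·DCA·BCC·BCC·DCA·BCC·BCC·CAA·BCC·B·DCA·BCC·BCC·DCA·BCC·BCC·BCC·B·B·DCA·BCC·BCC·DCA·CAA·BCC·B
    A ↦ B
    B ↦ DCA
    C ↦ BCC
    D ↦ CAA

A->B, B->DCA, C->BCC, D->CAA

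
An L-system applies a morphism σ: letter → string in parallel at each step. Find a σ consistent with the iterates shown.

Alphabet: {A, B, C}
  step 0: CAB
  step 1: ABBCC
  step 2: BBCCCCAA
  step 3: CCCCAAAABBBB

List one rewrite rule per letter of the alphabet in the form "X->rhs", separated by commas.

  step 2 ⇒ step 3: BBCCCCAA ⇒ CC·CC·A·A·A·A·BB·BB
    A ↦ BB
    B ↦ CC
    C ↦ A

A->BB, B->CC, C->A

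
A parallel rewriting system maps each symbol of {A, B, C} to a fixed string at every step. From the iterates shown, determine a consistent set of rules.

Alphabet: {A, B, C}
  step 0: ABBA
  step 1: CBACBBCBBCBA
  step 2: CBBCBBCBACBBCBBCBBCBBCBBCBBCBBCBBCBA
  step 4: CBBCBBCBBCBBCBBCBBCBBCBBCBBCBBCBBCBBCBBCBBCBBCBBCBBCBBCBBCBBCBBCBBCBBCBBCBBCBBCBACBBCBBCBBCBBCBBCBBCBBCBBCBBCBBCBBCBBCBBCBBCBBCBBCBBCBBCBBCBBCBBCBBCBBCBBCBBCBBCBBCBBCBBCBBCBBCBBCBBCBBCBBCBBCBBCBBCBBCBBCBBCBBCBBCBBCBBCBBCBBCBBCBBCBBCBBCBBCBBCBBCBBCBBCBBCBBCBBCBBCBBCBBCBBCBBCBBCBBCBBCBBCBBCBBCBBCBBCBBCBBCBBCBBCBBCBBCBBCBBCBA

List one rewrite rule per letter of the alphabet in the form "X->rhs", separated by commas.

  step 1 ⇒ step 2: CBACBBCBBCBA ⇒ CBB·CBB·CBA·CBB·CBB·CBB·CBB·CBB·CBB·CBB·CBB·CBA
    A ↦ CBA
    B ↦ CBB
    C ↦ CBB

A->CBA, B->CBB, C->CBB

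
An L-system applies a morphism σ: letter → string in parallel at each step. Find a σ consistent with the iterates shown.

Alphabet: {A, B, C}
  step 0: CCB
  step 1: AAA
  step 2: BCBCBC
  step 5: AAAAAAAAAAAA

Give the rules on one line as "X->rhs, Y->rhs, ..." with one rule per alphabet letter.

A->BC, B->A, C->A

  step 1 ⇒ step 2: AAA ⇒ BC·BC·BC
    A ↦ BC
  step 0 ⇒ step 1: CCB ⇒ A·A·A
    B ↦ A
  step 0 ⇒ step 1: CCB ⇒ A·A·A
    C ↦ A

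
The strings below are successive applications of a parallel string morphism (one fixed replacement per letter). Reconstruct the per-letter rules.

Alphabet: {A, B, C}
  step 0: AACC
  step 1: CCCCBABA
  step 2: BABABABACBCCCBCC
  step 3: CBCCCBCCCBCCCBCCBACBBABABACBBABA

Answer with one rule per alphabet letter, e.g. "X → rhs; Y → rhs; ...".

  step 2 ⇒ step 3: BABABABACBCCCBCC ⇒ CB·CC·CB·CC·CB·CC·CB·CC·BA·CB·BA·BA·BA·CB·BA·BA
    A ↦ CC
    B ↦ CB
    C ↦ BA

A->CC, B->CB, C->BA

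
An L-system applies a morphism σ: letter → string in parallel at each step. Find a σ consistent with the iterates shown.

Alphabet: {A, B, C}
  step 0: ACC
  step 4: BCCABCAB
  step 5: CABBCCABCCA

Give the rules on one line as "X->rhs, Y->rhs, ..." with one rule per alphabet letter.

A->C, B->CA, C->B

  step 4 ⇒ step 5: BCCABCAB ⇒ CA·B·B·C·CA·B·C·CA
    A ↦ C
    B ↦ CA
    C ↦ B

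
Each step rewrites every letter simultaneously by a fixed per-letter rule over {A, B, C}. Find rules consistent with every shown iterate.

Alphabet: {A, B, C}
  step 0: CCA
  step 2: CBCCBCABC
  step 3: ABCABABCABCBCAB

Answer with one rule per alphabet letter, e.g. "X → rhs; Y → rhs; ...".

  step 2 ⇒ step 3: CBCCBCABC ⇒ AB·C·AB·AB·C·AB·CB·C·AB
    A ↦ CB
    B ↦ C
    C ↦ AB

A->CB, B->C, C->AB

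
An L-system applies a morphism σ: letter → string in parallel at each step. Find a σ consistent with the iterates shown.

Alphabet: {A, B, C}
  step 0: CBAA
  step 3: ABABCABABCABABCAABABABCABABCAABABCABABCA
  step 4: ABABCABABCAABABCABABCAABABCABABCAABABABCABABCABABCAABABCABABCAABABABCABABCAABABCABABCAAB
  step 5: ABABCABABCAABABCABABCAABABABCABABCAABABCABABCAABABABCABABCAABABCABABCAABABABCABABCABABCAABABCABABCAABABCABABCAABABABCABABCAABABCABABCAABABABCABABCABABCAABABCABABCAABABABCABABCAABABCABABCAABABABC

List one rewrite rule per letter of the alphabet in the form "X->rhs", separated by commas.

  step 4 ⇒ step 5: ABABCABABCAABABCABABCAABABCABABCAABABABCABABCABABCAABABCABABCAABABABCABABCAABABCABABCAAB ⇒ AB·ABC·AB·ABC·A·AB·ABC·AB·ABC·A·AB·AB·ABC·AB·ABC·A·AB·ABC·AB·ABC·A·AB·AB·ABC·AB·ABC·A·AB·ABC·AB·ABC·A·AB·AB·ABC·AB·ABC·AB·ABC·A·AB·ABC·AB·ABC·A·AB·ABC·AB·ABC·A·AB·AB·ABC·AB·ABC·A·AB·ABC·AB·ABC·A·AB·AB·ABC·AB·ABC·AB·ABC·A·AB·ABC·AB·ABC·A·AB·AB·ABC·AB·ABC·A·AB·ABC·AB·ABC·A·AB·AB·ABC
    A ↦ AB
    B ↦ ABC
    C ↦ A

A->AB, B->ABC, C->A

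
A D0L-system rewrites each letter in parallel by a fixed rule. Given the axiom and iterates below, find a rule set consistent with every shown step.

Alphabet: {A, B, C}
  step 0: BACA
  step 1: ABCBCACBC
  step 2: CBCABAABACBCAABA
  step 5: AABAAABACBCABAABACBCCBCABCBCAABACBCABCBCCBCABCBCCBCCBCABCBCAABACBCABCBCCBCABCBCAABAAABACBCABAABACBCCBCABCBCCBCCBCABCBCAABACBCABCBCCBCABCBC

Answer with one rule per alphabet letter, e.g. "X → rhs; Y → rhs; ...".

A->CBC, B->AB, C->A

  step 1 ⇒ step 2: ABCBCACBC ⇒ CBC·AB·A·AB·A·CBC·A·AB·A
    A ↦ CBC
    B ↦ AB
    C ↦ A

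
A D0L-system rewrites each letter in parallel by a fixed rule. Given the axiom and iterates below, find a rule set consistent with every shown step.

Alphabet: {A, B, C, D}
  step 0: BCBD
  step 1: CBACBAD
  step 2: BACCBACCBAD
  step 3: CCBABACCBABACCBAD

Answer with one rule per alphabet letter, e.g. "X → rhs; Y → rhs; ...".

A->C, B->C, C->BA, D->BAD

  step 2 ⇒ step 3: BACCBACCBAD ⇒ C·C·BA·BA·C·C·BA·BA·C·C·BAD
    A ↦ C
    B ↦ C
    C ↦ BA
    D ↦ BAD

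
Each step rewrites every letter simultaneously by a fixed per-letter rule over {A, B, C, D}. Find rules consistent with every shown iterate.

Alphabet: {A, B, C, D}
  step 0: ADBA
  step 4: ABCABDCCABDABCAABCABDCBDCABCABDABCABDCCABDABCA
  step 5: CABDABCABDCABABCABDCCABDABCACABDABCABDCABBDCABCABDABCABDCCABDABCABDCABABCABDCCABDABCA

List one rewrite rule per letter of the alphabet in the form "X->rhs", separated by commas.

A->CA, B->BD, C->AB, D->C

  step 4 ⇒ step 5: ABCABDCCABDABCAABCABDCBDCABCABDABCABDCCABDABCA ⇒ CA·BD·AB·CA·BD·C·AB·AB·CA·BD·C·CA·BD·AB·CA·CA·BD·AB·CA·BD·C·AB·BD·C·AB·CA·BD·AB·CA·BD·C·CA·BD·AB·CA·BD·C·AB·AB·CA·BD·C·CA·BD·AB·CA
    A ↦ CA
    B ↦ BD
    C ↦ AB
    D ↦ C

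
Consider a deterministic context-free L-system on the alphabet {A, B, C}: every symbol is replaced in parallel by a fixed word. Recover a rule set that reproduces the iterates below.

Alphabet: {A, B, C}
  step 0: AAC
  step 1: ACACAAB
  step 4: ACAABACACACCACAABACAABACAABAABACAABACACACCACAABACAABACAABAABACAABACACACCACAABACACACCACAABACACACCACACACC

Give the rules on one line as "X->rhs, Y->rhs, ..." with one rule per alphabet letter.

  step 0 ⇒ step 1: AAC ⇒ AC·AC·AAB
    A ↦ AC
    C ↦ AAB
    B ↦ ACC  (constrained at step 1)

A->AC, B->ACC, C->AAB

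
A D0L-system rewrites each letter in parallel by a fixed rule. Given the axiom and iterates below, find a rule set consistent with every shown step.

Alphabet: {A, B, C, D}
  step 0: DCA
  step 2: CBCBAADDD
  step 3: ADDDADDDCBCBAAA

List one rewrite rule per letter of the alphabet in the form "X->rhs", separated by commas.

  step 2 ⇒ step 3: CBCBAADDD ⇒ AD·DD·AD·DD·CB·CB·A·A·A
    A ↦ CB
    B ↦ DD
    C ↦ AD
    D ↦ A

A->CB, B->DD, C->AD, D->A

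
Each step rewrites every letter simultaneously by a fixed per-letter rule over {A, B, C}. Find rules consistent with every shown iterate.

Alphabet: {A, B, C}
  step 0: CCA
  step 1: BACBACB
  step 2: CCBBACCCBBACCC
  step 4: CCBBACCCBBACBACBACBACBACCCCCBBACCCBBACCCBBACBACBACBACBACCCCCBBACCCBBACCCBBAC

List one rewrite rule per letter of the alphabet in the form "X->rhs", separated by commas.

  step 1 ⇒ step 2: BACBACB ⇒ CC·B·BAC·CC·B·BAC·CC
    A ↦ B
    B ↦ CC
    C ↦ BAC

A->B, B->CC, C->BAC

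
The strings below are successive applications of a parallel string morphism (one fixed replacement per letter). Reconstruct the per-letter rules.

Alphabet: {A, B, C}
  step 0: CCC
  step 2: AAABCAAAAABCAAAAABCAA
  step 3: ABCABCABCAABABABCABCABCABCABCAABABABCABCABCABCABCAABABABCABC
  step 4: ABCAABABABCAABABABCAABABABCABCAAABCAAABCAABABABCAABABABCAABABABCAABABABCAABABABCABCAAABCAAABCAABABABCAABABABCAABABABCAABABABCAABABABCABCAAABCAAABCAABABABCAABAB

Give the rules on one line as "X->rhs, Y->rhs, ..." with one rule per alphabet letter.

A->ABC, B->AA, C->BAB

  step 3 ⇒ step 4: ABCABCABCAABABABCABCABCABCABCAABABABCABCABCABCABCAABABABCABC ⇒ ABC·AA·BAB·ABC·AA·BAB·ABC·AA·BAB·ABC·ABC·AA·ABC·AA·ABC·AA·BAB·ABC·AA·BAB·ABC·AA·BAB·ABC·AA·BAB·ABC·AA·BAB·ABC·ABC·AA·ABC·AA·ABC·AA·BAB·ABC·AA·BAB·ABC·AA·BAB·ABC·AA·BAB·ABC·AA·BAB·ABC·ABC·AA·ABC·AA·ABC·AA·BAB·ABC·AA·BAB
    A ↦ ABC
    B ↦ AA
    C ↦ BAB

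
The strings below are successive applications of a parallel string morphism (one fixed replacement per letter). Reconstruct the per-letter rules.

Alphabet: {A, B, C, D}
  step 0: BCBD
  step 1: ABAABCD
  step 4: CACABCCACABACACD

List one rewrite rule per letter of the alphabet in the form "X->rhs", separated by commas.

A->C, B->AB, C->A, D->CD

  step 0 ⇒ step 1: BCBD ⇒ AB·A·AB·CD
    B ↦ AB
    C ↦ A
    D ↦ CD
    A ↦ C  (constrained at step 1)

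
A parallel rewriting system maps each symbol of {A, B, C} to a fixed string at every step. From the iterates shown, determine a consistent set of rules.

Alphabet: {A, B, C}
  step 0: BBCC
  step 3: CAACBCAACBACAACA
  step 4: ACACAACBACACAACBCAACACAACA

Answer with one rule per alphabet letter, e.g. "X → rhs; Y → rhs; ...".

  step 3 ⇒ step 4: CAACBCAACBACAACA ⇒ A·CA·CA·A·CB·A·CA·CA·A·CB·CA·A·CA·CA·A·CA
    A ↦ CA
    B ↦ CB
    C ↦ A

A->CA, B->CB, C->A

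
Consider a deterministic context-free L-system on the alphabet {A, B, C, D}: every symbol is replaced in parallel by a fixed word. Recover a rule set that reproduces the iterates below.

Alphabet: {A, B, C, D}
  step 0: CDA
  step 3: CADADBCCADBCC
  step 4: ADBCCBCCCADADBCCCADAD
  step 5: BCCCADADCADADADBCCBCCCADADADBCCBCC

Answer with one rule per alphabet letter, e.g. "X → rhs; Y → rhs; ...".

  step 4 ⇒ step 5: ADBCCBCCCADADBCCCADAD ⇒ BC·C·C·AD·AD·C·AD·AD·AD·BC·C·BC·C·C·AD·AD·AD·BC·C·BC·C
    A ↦ BC
    B ↦ C
    C ↦ AD
    D ↦ C

A->BC, B->C, C->AD, D->C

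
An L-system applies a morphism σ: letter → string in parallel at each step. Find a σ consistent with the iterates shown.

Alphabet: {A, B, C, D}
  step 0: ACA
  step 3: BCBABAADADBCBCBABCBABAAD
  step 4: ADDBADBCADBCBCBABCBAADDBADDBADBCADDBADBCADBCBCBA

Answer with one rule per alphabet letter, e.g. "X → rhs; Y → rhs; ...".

  step 3 ⇒ step 4: BCBABAADADBCBCBABCBABAAD ⇒ AD·DB·AD·BC·AD·BC·BC·BA·BC·BA·AD·DB·AD·DB·AD·BC·AD·DB·AD·BC·AD·BC·BC·BA
    A ↦ BC
    B ↦ AD
    C ↦ DB
    D ↦ BA

A->BC, B->AD, C->DB, D->BA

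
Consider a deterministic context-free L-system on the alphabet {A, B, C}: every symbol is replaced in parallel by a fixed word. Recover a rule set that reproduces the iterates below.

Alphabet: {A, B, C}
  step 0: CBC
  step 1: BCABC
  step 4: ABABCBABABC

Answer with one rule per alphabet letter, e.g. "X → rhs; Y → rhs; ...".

A->B, B->A, C->BC

  step 0 ⇒ step 1: CBC ⇒ BC·A·BC
    B ↦ A
    C ↦ BC
    A ↦ B  (constrained at step 1)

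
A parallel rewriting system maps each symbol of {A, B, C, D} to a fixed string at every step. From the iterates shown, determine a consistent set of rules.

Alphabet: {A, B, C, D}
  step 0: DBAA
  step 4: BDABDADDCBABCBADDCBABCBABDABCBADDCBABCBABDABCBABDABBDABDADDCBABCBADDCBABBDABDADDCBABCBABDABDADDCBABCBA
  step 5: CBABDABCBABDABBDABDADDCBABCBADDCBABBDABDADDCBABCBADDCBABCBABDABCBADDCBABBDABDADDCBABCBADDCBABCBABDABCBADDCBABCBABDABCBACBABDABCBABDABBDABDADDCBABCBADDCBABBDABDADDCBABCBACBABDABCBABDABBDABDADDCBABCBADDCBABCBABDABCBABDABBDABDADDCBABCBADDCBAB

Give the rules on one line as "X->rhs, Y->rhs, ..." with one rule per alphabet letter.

  step 4 ⇒ step 5: BDABDADDCBABCBADDCBABCBABDABCBADDCBABCBABDABCBABDABBDABDADDCBABCBADDCBABBDABDADDCBABCBABDABDADDCBABCBA ⇒ CBA·BDA·B·CBA·BDA·B·BDA·BDA·DD·CBA·B·CBA·DD·CBA·B·BDA·BDA·DD·CBA·B·CBA·DD·CBA·B·CBA·BDA·B·CBA·DD·CBA·B·BDA·BDA·DD·CBA·B·CBA·DD·CBA·B·CBA·BDA·B·CBA·DD·CBA·B·CBA·BDA·B·CBA·CBA·BDA·B·CBA·BDA·B·BDA·BDA·DD·CBA·B·CBA·DD·CBA·B·BDA·BDA·DD·CBA·B·CBA·CBA·BDA·B·CBA·BDA·B·BDA·BDA·DD·CBA·B·CBA·DD·CBA·B·CBA·BDA·B·CBA·BDA·B·BDA·BDA·DD·CBA·B·CBA·DD·CBA·B
    A ↦ B
    B ↦ CBA
    C ↦ DD
    D ↦ BDA

A->B, B->CBA, C->DD, D->BDA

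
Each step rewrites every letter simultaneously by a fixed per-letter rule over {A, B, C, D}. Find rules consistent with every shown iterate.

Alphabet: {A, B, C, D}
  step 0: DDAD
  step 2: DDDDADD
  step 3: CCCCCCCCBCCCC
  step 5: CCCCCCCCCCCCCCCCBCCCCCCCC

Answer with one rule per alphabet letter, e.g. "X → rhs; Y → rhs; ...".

  step 2 ⇒ step 3: DDDDADD ⇒ CC·CC·CC·CC·B·CC·CC
    A ↦ B
    D ↦ CC
    B ↦ A  (constrained at step 3)
    C ↦ D  (constrained at step 3)

A->B, B->A, C->D, D->CC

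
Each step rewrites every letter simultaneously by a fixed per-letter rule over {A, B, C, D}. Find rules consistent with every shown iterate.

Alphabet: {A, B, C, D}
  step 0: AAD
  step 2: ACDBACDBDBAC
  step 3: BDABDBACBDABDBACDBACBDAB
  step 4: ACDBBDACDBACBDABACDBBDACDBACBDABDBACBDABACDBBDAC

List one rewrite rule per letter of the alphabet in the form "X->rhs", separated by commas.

  step 3 ⇒ step 4: BDABDBACBDABDBACDBACBDAB ⇒ AC·DB·BD·AC·DB·AC·BD·AB·AC·DB·BD·AC·DB·AC·BD·AB·DB·AC·BD·AB·AC·DB·BD·AC
    A ↦ BD
    B ↦ AC
    C ↦ AB
    D ↦ DB

A->BD, B->AC, C->AB, D->DB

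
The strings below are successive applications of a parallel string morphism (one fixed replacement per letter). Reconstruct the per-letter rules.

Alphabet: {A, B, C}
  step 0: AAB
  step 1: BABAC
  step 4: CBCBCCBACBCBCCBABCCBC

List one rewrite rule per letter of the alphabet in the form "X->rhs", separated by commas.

  step 0 ⇒ step 1: AAB ⇒ BA·BA·C
    A ↦ BA
    B ↦ C
    C ↦ BC  (constrained at step 1)

A->BA, B->C, C->BC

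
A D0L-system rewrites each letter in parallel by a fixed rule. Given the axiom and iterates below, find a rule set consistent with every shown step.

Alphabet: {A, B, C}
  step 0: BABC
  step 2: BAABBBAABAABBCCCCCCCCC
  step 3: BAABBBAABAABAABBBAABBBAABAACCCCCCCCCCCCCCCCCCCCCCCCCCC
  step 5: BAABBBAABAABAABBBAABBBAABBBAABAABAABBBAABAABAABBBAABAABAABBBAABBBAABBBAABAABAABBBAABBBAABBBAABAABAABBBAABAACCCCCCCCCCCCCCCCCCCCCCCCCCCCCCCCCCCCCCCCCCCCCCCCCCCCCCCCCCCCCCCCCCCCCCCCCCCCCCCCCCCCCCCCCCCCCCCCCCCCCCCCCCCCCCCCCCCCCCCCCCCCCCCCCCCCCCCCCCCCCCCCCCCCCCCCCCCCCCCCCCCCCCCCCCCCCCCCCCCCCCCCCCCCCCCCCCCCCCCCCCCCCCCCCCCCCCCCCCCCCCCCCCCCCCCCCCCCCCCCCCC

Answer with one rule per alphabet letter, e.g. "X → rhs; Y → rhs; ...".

A->B, B->BAA, C->CCC

  step 2 ⇒ step 3: BAABBBAABAABBCCCCCCCCC ⇒ BAA·B·B·BAA·BAA·BAA·B·B·BAA·B·B·BAA·BAA·CCC·CCC·CCC·CCC·CCC·CCC·CCC·CCC·CCC
    A ↦ B
    B ↦ BAA
    C ↦ CCC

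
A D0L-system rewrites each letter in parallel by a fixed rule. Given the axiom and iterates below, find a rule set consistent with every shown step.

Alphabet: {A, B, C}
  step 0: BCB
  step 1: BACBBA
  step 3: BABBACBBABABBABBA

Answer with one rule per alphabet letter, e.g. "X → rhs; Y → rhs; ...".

A->B, B->BA, C->CB

  step 0 ⇒ step 1: BCB ⇒ BA·CB·BA
    B ↦ BA
    C ↦ CB
    A ↦ B  (constrained at step 1)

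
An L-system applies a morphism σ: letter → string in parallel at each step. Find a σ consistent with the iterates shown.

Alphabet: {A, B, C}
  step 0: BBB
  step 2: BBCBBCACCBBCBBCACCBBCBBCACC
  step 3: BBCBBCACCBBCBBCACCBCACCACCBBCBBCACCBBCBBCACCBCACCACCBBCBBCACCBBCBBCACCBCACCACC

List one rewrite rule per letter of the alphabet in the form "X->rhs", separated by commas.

  step 2 ⇒ step 3: BBCBBCACCBBCBBCACCBBCBBCACC ⇒ BBC·BBC·ACC·BBC·BBC·ACC·BC·ACC·ACC·BBC·BBC·ACC·BBC·BBC·ACC·BC·ACC·ACC·BBC·BBC·ACC·BBC·BBC·ACC·BC·ACC·ACC
    A ↦ BC
    B ↦ BBC
    C ↦ ACC

A->BC, B->BBC, C->ACC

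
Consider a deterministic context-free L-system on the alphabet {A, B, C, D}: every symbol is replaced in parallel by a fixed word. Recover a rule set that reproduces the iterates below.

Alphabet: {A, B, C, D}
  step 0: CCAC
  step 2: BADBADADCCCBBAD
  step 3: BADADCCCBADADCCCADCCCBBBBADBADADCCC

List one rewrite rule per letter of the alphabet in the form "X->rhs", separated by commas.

  step 2 ⇒ step 3: BADBADADCCCBBAD ⇒ BAD·ADC·CC·BAD·ADC·CC·ADC·CC·B·B·B·BAD·BAD·ADC·CC
    A ↦ ADC
    B ↦ BAD
    C ↦ B
    D ↦ CC

A->ADC, B->BAD, C->B, D->CC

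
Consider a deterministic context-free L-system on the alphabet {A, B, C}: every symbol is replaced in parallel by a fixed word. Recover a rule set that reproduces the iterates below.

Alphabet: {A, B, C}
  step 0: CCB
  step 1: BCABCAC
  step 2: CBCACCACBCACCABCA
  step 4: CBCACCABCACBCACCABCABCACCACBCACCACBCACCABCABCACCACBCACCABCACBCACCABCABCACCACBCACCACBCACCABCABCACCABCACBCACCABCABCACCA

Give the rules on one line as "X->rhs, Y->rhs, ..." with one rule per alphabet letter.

A->CCA, B->C, C->BCA

  step 1 ⇒ step 2: BCABCAC ⇒ C·BCA·CCA·C·BCA·CCA·BCA
    A ↦ CCA
    B ↦ C
    C ↦ BCA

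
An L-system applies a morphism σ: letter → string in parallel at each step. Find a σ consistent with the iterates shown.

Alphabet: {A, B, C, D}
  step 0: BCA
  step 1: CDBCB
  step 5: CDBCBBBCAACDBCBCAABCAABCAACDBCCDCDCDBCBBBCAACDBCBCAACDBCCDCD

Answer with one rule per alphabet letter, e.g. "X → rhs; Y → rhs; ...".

  step 0 ⇒ step 1: BCA ⇒ CD·BC·B
    A ↦ B
    B ↦ CD
    C ↦ BC
    D ↦ AA  (constrained at step 1)

A->B, B->CD, C->BC, D->AA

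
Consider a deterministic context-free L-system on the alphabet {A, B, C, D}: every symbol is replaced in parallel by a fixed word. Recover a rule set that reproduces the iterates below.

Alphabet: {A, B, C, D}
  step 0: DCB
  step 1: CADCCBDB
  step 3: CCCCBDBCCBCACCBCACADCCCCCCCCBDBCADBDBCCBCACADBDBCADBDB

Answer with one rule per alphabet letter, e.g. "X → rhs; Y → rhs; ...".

A->BCA, B->BDB, C->CC, D->CAD

  step 0 ⇒ step 1: DCB ⇒ CAD·CC·BDB
    B ↦ BDB
    C ↦ CC
    D ↦ CAD
    A ↦ BCA  (constrained at step 1)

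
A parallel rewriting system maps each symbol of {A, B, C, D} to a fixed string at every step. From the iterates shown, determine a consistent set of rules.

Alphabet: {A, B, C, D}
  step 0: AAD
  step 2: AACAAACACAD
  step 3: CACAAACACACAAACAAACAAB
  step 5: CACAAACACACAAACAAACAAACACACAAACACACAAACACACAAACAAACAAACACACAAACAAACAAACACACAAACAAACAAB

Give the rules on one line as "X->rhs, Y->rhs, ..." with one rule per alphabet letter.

A->CA, B->D, C->AA, D->AB

  step 2 ⇒ step 3: AACAAACACAD ⇒ CA·CA·AA·CA·CA·CA·AA·CA·AA·CA·AB
    A ↦ CA
    C ↦ AA
    D ↦ AB
    B ↦ D  (constrained at step 3)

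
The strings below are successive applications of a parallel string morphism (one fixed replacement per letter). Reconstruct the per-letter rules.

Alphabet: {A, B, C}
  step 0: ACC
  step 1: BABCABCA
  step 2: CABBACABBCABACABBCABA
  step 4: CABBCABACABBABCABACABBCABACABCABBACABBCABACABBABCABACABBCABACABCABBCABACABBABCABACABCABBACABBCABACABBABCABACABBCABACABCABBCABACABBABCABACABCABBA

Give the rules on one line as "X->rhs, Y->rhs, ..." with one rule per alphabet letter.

A->BA, B->CAB, C->BCA

  step 1 ⇒ step 2: BABCABCA ⇒ CAB·BA·CAB·BCA·BA·CAB·BCA·BA
    A ↦ BA
    B ↦ CAB
    C ↦ BCA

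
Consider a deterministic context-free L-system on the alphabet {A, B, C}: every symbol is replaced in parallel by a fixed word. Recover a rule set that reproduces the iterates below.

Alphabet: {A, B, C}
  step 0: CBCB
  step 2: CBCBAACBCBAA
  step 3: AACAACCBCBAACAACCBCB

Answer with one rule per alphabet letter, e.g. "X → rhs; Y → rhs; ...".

A->CB, B->C, C->AA

  step 2 ⇒ step 3: CBCBAACBCBAA ⇒ AA·C·AA·C·CB·CB·AA·C·AA·C·CB·CB
    A ↦ CB
    B ↦ C
    C ↦ AA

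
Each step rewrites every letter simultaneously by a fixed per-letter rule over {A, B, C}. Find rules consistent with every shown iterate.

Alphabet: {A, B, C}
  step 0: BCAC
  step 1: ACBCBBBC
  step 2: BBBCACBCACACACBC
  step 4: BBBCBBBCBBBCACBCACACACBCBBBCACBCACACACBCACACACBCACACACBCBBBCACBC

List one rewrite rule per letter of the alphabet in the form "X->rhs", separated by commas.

  step 1 ⇒ step 2: ACBCBBBC ⇒ BB·BC·AC·BC·AC·AC·AC·BC
    A ↦ BB
    B ↦ AC
    C ↦ BC

A->BB, B->AC, C->BC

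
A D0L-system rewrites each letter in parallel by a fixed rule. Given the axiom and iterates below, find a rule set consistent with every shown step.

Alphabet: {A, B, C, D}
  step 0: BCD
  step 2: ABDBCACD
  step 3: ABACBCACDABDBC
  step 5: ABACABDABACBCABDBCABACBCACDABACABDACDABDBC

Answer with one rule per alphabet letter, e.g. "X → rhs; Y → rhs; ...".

  step 2 ⇒ step 3: ABDBCACD ⇒ AB·AC·BC·AC·D·AB·D·BC
    A ↦ AB
    B ↦ AC
    C ↦ D
    D ↦ BC

A->AB, B->AC, C->D, D->BC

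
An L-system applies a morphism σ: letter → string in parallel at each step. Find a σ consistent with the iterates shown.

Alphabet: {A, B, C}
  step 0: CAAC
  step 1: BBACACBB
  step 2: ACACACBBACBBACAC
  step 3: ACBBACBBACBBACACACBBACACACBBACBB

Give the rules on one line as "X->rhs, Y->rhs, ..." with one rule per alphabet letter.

  step 2 ⇒ step 3: ACACACBBACBBACAC ⇒ AC·BB·AC·BB·AC·BB·AC·AC·AC·BB·AC·AC·AC·BB·AC·BB
    A ↦ AC
    B ↦ AC
    C ↦ BB

A->AC, B->AC, C->BB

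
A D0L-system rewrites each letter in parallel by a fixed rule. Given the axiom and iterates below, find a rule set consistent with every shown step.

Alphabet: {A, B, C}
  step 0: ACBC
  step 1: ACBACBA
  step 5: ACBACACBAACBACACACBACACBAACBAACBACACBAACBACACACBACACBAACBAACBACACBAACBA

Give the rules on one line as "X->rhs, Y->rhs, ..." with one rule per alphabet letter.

A->AC, B->C, C->BA

  step 0 ⇒ step 1: ACBC ⇒ AC·BA·C·BA
    A ↦ AC
    B ↦ C
    C ↦ BA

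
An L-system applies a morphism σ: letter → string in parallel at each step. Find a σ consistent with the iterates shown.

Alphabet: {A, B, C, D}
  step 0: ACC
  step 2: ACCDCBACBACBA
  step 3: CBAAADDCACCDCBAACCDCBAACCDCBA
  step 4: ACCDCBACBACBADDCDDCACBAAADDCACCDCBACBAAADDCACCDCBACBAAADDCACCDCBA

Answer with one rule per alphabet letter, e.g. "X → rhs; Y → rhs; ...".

A->CBA, B->CCD, C->A, D->DDC

  step 3 ⇒ step 4: CBAAADDCACCDCBAACCDCBAACCDCBA ⇒ A·CCD·CBA·CBA·CBA·DDC·DDC·A·CBA·A·A·DDC·A·CCD·CBA·CBA·A·A·DDC·A·CCD·CBA·CBA·A·A·DDC·A·CCD·CBA
    A ↦ CBA
    B ↦ CCD
    C ↦ A
    D ↦ DDC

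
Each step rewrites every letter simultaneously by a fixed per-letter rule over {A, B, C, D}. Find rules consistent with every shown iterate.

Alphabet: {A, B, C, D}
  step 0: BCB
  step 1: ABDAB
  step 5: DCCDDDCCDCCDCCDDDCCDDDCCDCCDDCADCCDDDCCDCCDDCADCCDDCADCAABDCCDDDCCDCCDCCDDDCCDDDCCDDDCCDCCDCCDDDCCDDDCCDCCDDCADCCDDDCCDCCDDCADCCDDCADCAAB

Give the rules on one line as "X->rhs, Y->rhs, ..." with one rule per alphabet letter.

A->DCA, B->AB, C->D, D->DCC

  step 0 ⇒ step 1: BCB ⇒ AB·D·AB
    B ↦ AB
    C ↦ D
    A ↦ DCA  (constrained at step 1)
    D ↦ DCC  (constrained at step 1)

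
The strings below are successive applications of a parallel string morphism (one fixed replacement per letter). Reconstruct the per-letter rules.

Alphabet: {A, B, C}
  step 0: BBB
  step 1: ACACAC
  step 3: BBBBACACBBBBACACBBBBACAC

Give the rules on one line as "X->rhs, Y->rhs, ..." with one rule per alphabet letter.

  step 0 ⇒ step 1: BBB ⇒ AC·AC·AC
    B ↦ AC
    A ↦ CC  (constrained at step 1)
    C ↦ BB  (constrained at step 1)

A->CC, B->AC, C->BB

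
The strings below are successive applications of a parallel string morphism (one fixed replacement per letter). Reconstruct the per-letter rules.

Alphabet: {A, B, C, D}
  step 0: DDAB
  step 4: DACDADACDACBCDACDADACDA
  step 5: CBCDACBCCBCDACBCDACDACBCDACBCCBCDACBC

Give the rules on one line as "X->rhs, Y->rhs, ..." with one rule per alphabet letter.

  step 4 ⇒ step 5: DACDADACDACBCDACDADACDA ⇒ C·BC·DA·C·BC·C·BC·DA·C·BC·DA·C·DA·C·BC·DA·C·BC·C·BC·DA·C·BC
    A ↦ BC
    B ↦ C
    C ↦ DA
    D ↦ C

A->BC, B->C, C->DA, D->C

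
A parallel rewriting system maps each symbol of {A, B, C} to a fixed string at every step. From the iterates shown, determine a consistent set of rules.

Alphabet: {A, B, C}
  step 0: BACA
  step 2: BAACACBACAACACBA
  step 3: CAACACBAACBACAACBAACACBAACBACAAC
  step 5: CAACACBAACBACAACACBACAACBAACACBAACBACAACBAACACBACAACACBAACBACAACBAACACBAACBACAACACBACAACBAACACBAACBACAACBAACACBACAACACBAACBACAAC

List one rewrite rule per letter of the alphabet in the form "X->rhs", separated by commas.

  step 2 ⇒ step 3: BAACACBACAACACBA ⇒ CA·AC·AC·BA·AC·BA·CA·AC·BA·AC·AC·BA·AC·BA·CA·AC
    A ↦ AC
    B ↦ CA
    C ↦ BA

A->AC, B->CA, C->BA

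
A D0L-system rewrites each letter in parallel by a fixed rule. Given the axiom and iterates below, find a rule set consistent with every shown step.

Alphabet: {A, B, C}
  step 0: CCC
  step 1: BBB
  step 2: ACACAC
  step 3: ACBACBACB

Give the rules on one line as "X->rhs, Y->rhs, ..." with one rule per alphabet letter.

  step 2 ⇒ step 3: ACACAC ⇒ AC·B·AC·B·AC·B
    A ↦ AC
    C ↦ B
  step 1 ⇒ step 2: BBB ⇒ AC·AC·AC
    B ↦ AC

A->AC, B->AC, C->B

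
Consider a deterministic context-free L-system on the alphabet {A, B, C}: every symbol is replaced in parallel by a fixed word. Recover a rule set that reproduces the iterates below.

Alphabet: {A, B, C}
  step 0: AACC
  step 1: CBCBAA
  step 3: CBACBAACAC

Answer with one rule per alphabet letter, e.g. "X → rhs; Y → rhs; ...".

A->CB, B->C, C->A

  step 0 ⇒ step 1: AACC ⇒ CB·CB·A·A
    A ↦ CB
    C ↦ A
    B ↦ C  (constrained at step 1)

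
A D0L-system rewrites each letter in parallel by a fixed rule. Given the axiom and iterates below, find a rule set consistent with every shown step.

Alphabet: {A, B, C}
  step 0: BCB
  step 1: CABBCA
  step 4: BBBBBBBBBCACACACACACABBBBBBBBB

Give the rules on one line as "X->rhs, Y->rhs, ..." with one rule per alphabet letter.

A->B, B->CA, C->BB

  step 0 ⇒ step 1: BCB ⇒ CA·BB·CA
    B ↦ CA
    C ↦ BB
    A ↦ B  (constrained at step 1)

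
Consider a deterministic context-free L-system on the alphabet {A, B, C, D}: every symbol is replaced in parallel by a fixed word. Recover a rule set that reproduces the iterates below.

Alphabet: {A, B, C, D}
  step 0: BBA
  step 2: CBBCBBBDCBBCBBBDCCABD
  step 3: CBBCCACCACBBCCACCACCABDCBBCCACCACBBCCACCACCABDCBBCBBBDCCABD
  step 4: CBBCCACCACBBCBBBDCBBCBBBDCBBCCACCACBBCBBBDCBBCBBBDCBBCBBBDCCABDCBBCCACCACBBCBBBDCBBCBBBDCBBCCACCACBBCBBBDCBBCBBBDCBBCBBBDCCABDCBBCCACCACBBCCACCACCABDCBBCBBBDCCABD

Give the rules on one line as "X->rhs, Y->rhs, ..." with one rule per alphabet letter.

  step 3 ⇒ step 4: CBBCCACCACBBCCACCACCABDCBBCCACCACBBCCACCACCABDCBBCBBBDCCABD ⇒ CBB·CCA·CCA·CBB·CBB·BD·CBB·CBB·BD·CBB·CCA·CCA·CBB·CBB·BD·CBB·CBB·BD·CBB·CBB·BD·CCA·BD·CBB·CCA·CCA·CBB·CBB·BD·CBB·CBB·BD·CBB·CCA·CCA·CBB·CBB·BD·CBB·CBB·BD·CBB·CBB·BD·CCA·BD·CBB·CCA·CCA·CBB·CCA·CCA·CCA·BD·CBB·CBB·BD·CCA·BD
    A ↦ BD
    B ↦ CCA
    C ↦ CBB
    D ↦ BD

A->BD, B->CCA, C->CBB, D->BD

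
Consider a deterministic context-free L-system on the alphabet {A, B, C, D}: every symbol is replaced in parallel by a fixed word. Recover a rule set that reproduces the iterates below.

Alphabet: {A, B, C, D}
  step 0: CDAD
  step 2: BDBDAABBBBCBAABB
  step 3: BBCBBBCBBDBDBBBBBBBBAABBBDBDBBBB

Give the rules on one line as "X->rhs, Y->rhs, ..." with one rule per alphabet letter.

  step 2 ⇒ step 3: BDBDAABBBBCBAABB ⇒ BB·CB·BB·CB·BD·BD·BB·BB·BB·BB·AA·BB·BD·BD·BB·BB
    A ↦ BD
    B ↦ BB
    C ↦ AA
    D ↦ CB

A->BD, B->BB, C->AA, D->CB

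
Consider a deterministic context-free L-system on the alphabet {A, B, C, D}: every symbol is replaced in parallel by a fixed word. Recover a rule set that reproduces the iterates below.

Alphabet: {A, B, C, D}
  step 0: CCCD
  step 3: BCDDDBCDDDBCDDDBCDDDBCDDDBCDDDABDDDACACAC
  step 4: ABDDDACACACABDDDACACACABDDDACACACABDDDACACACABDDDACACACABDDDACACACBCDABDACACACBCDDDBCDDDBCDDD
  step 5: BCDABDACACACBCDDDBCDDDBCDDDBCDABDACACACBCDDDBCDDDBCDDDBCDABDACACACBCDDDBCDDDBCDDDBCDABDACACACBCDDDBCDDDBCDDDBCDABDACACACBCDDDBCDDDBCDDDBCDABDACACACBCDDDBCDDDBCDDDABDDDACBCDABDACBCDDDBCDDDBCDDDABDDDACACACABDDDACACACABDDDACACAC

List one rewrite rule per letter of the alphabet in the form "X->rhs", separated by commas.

A->BCD, B->ABD, C->DD, D->AC

  step 4 ⇒ step 5: ABDDDACACACABDDDACACACABDDDACACACABDDDACACACABDDDACACACABDDDACACACBCDABDACACACBCDDDBCDDDBCDDD ⇒ BCD·ABD·AC·AC·AC·BCD·DD·BCD·DD·BCD·DD·BCD·ABD·AC·AC·AC·BCD·DD·BCD·DD·BCD·DD·BCD·ABD·AC·AC·AC·BCD·DD·BCD·DD·BCD·DD·BCD·ABD·AC·AC·AC·BCD·DD·BCD·DD·BCD·DD·BCD·ABD·AC·AC·AC·BCD·DD·BCD·DD·BCD·DD·BCD·ABD·AC·AC·AC·BCD·DD·BCD·DD·BCD·DD·ABD·DD·AC·BCD·ABD·AC·BCD·DD·BCD·DD·BCD·DD·ABD·DD·AC·AC·AC·ABD·DD·AC·AC·AC·ABD·DD·AC·AC·AC
    A ↦ BCD
    B ↦ ABD
    C ↦ DD
    D ↦ AC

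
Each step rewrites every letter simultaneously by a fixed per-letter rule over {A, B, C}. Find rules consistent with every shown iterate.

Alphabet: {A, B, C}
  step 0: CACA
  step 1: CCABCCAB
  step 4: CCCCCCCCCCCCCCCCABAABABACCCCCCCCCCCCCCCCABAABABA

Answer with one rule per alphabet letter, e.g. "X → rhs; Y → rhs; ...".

  step 0 ⇒ step 1: CACA ⇒ CC·AB·CC·AB
    A ↦ AB
    C ↦ CC
    B ↦ A  (constrained at step 1)

A->AB, B->A, C->CC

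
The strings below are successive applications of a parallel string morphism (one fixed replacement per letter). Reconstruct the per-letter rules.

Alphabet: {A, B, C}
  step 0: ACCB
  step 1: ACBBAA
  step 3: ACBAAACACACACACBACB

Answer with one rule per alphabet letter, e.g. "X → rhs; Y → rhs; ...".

A->AC, B->AA, C->B

  step 0 ⇒ step 1: ACCB ⇒ AC·B·B·AA
    A ↦ AC
    B ↦ AA
    C ↦ B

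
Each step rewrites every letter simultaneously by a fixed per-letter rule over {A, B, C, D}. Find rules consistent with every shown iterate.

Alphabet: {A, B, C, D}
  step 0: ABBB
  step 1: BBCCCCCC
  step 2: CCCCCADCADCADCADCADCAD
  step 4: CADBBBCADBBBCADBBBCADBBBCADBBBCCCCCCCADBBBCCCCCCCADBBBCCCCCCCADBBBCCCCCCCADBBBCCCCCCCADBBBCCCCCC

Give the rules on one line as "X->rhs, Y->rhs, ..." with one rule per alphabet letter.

A->BB, B->CC, C->CAD, D->B

  step 1 ⇒ step 2: BBCCCCCC ⇒ CC·CC·CAD·CAD·CAD·CAD·CAD·CAD
    B ↦ CC
    C ↦ CAD
  step 0 ⇒ step 1: ABBB ⇒ BB·CC·CC·CC
    A ↦ BB
    D ↦ B  (constrained at step 2)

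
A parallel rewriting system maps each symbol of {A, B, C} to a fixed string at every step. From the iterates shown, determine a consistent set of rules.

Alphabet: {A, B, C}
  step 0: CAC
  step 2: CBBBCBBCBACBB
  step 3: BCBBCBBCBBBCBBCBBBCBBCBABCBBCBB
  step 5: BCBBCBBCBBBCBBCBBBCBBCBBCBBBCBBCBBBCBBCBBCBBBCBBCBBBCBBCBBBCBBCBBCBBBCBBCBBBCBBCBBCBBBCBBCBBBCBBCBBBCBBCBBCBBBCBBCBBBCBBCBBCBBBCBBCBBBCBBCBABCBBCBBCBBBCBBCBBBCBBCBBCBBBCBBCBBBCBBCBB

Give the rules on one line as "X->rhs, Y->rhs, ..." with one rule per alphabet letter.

A->CBA, B->CBB, C->B

  step 2 ⇒ step 3: CBBBCBBCBACBB ⇒ B·CBB·CBB·CBB·B·CBB·CBB·B·CBB·CBA·B·CBB·CBB
    A ↦ CBA
    B ↦ CBB
    C ↦ B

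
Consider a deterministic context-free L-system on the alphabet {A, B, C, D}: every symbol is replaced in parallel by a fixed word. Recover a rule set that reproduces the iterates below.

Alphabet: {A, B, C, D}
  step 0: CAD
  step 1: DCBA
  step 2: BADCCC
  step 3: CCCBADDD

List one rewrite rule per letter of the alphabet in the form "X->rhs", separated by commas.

A->C, B->CC, C->D, D->BA

  step 2 ⇒ step 3: BADCCC ⇒ CC·C·BA·D·D·D
    A ↦ C
    B ↦ CC
    C ↦ D
    D ↦ BA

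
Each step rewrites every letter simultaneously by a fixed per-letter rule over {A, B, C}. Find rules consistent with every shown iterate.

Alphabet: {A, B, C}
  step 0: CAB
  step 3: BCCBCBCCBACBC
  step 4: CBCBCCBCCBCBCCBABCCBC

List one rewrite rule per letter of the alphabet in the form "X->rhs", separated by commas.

A->BA, B->C, C->BC

  step 3 ⇒ step 4: BCCBCBCCBACBC ⇒ C·BC·BC·C·BC·C·BC·BC·C·BA·BC·C·BC
    A ↦ BA
    B ↦ C
    C ↦ BC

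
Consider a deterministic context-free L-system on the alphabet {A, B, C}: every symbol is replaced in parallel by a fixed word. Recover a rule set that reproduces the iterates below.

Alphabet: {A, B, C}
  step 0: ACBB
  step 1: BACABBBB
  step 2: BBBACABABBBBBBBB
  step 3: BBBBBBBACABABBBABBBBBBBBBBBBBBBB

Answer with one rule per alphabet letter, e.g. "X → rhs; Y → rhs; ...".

A->BA, B->BB, C->CA

  step 2 ⇒ step 3: BBBACABABBBBBBBB ⇒ BB·BB·BB·BA·CA·BA·BB·BA·BB·BB·BB·BB·BB·BB·BB·BB
    A ↦ BA
    B ↦ BB
    C ↦ CA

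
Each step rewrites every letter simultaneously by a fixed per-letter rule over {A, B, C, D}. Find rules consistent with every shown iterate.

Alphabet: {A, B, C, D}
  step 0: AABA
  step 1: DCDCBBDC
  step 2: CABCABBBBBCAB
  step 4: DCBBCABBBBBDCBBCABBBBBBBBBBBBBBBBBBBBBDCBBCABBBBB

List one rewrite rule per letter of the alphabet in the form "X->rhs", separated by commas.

A->DC, B->BB, C->AB, D->C

  step 1 ⇒ step 2: DCDCBBDC ⇒ C·AB·C·AB·BB·BB·C·AB
    B ↦ BB
    C ↦ AB
    D ↦ C
  step 0 ⇒ step 1: AABA ⇒ DC·DC·BB·DC
    A ↦ DC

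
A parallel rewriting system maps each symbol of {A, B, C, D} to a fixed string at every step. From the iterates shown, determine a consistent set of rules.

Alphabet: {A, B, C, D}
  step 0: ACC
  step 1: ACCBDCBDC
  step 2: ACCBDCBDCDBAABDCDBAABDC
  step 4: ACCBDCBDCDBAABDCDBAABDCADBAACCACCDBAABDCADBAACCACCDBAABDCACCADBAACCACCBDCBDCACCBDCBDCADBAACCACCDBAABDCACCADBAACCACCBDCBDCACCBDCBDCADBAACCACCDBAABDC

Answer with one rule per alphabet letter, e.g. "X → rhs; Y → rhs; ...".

A->ACC, B->DBA, C->BDC, D->A

  step 1 ⇒ step 2: ACCBDCBDC ⇒ ACC·BDC·BDC·DBA·A·BDC·DBA·A·BDC
    A ↦ ACC
    B ↦ DBA
    C ↦ BDC
    D ↦ A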